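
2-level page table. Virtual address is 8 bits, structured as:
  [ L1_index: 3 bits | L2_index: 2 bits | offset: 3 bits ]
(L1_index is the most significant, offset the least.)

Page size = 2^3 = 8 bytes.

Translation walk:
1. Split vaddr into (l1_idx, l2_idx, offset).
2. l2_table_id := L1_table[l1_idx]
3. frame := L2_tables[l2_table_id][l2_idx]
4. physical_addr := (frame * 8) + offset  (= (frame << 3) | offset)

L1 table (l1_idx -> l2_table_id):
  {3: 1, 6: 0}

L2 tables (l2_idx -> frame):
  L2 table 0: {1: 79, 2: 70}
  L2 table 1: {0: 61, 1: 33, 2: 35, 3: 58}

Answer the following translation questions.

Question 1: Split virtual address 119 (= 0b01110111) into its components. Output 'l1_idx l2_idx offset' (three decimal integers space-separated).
Answer: 3 2 7

Derivation:
vaddr = 119 = 0b01110111
  top 3 bits -> l1_idx = 3
  next 2 bits -> l2_idx = 2
  bottom 3 bits -> offset = 7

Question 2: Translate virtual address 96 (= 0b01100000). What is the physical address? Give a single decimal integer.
Answer: 488

Derivation:
vaddr = 96 = 0b01100000
Split: l1_idx=3, l2_idx=0, offset=0
L1[3] = 1
L2[1][0] = 61
paddr = 61 * 8 + 0 = 488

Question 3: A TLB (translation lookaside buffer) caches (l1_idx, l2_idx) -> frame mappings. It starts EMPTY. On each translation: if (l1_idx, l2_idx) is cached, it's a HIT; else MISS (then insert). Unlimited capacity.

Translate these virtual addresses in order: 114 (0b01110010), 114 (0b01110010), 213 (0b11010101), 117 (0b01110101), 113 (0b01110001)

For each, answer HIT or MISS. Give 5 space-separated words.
vaddr=114: (3,2) not in TLB -> MISS, insert
vaddr=114: (3,2) in TLB -> HIT
vaddr=213: (6,2) not in TLB -> MISS, insert
vaddr=117: (3,2) in TLB -> HIT
vaddr=113: (3,2) in TLB -> HIT

Answer: MISS HIT MISS HIT HIT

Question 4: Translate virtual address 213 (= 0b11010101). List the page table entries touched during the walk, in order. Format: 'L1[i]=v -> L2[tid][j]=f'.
vaddr = 213 = 0b11010101
Split: l1_idx=6, l2_idx=2, offset=5

Answer: L1[6]=0 -> L2[0][2]=70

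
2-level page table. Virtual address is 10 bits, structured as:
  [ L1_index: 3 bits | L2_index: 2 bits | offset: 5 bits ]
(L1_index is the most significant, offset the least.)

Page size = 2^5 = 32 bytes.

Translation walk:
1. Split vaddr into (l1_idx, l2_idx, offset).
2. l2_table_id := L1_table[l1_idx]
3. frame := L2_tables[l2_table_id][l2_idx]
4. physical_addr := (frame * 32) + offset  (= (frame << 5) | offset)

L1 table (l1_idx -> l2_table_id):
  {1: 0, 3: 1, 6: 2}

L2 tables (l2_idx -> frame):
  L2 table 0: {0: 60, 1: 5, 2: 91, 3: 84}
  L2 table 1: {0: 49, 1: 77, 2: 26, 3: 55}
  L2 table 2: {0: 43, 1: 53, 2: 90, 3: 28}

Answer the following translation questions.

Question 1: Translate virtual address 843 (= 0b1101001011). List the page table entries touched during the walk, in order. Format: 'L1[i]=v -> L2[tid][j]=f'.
Answer: L1[6]=2 -> L2[2][2]=90

Derivation:
vaddr = 843 = 0b1101001011
Split: l1_idx=6, l2_idx=2, offset=11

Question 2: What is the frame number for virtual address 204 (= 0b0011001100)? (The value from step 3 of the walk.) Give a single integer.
vaddr = 204: l1_idx=1, l2_idx=2
L1[1] = 0; L2[0][2] = 91

Answer: 91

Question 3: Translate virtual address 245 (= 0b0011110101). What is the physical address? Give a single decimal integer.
vaddr = 245 = 0b0011110101
Split: l1_idx=1, l2_idx=3, offset=21
L1[1] = 0
L2[0][3] = 84
paddr = 84 * 32 + 21 = 2709

Answer: 2709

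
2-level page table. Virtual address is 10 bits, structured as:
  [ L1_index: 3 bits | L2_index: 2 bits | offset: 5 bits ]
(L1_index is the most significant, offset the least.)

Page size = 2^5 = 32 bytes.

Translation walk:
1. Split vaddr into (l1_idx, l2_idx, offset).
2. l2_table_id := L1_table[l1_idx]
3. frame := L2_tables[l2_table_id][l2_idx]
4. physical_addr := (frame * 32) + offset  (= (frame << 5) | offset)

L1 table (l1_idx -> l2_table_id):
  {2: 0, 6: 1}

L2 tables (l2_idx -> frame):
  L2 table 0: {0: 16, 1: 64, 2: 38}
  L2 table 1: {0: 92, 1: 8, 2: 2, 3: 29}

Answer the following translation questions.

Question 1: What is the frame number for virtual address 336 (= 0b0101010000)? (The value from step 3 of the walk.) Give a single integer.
Answer: 38

Derivation:
vaddr = 336: l1_idx=2, l2_idx=2
L1[2] = 0; L2[0][2] = 38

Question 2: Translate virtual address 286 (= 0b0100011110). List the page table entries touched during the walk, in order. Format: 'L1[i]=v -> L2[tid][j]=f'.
vaddr = 286 = 0b0100011110
Split: l1_idx=2, l2_idx=0, offset=30

Answer: L1[2]=0 -> L2[0][0]=16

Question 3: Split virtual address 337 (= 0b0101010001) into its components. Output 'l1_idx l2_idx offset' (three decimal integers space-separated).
vaddr = 337 = 0b0101010001
  top 3 bits -> l1_idx = 2
  next 2 bits -> l2_idx = 2
  bottom 5 bits -> offset = 17

Answer: 2 2 17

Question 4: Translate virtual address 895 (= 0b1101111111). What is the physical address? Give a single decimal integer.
Answer: 959

Derivation:
vaddr = 895 = 0b1101111111
Split: l1_idx=6, l2_idx=3, offset=31
L1[6] = 1
L2[1][3] = 29
paddr = 29 * 32 + 31 = 959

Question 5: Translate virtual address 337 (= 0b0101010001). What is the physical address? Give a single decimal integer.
Answer: 1233

Derivation:
vaddr = 337 = 0b0101010001
Split: l1_idx=2, l2_idx=2, offset=17
L1[2] = 0
L2[0][2] = 38
paddr = 38 * 32 + 17 = 1233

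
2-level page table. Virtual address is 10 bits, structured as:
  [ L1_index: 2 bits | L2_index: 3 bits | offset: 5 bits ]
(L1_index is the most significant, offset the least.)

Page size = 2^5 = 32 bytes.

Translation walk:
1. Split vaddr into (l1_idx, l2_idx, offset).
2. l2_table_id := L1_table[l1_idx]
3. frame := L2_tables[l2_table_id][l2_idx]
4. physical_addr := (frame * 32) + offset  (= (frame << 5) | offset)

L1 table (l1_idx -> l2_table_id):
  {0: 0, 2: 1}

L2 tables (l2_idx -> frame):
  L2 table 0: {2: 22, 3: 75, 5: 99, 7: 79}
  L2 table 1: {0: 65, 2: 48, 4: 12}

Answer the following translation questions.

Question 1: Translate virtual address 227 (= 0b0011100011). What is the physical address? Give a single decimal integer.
Answer: 2531

Derivation:
vaddr = 227 = 0b0011100011
Split: l1_idx=0, l2_idx=7, offset=3
L1[0] = 0
L2[0][7] = 79
paddr = 79 * 32 + 3 = 2531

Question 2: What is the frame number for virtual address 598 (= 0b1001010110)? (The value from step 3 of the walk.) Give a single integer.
Answer: 48

Derivation:
vaddr = 598: l1_idx=2, l2_idx=2
L1[2] = 1; L2[1][2] = 48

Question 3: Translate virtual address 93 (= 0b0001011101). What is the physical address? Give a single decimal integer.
Answer: 733

Derivation:
vaddr = 93 = 0b0001011101
Split: l1_idx=0, l2_idx=2, offset=29
L1[0] = 0
L2[0][2] = 22
paddr = 22 * 32 + 29 = 733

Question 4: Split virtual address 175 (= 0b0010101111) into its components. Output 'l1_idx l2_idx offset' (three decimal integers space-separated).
vaddr = 175 = 0b0010101111
  top 2 bits -> l1_idx = 0
  next 3 bits -> l2_idx = 5
  bottom 5 bits -> offset = 15

Answer: 0 5 15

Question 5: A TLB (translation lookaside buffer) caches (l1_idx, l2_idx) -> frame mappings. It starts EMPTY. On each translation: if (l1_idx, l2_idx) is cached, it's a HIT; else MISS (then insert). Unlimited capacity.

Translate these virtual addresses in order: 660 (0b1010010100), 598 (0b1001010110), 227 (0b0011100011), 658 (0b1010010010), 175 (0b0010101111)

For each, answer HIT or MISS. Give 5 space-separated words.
Answer: MISS MISS MISS HIT MISS

Derivation:
vaddr=660: (2,4) not in TLB -> MISS, insert
vaddr=598: (2,2) not in TLB -> MISS, insert
vaddr=227: (0,7) not in TLB -> MISS, insert
vaddr=658: (2,4) in TLB -> HIT
vaddr=175: (0,5) not in TLB -> MISS, insert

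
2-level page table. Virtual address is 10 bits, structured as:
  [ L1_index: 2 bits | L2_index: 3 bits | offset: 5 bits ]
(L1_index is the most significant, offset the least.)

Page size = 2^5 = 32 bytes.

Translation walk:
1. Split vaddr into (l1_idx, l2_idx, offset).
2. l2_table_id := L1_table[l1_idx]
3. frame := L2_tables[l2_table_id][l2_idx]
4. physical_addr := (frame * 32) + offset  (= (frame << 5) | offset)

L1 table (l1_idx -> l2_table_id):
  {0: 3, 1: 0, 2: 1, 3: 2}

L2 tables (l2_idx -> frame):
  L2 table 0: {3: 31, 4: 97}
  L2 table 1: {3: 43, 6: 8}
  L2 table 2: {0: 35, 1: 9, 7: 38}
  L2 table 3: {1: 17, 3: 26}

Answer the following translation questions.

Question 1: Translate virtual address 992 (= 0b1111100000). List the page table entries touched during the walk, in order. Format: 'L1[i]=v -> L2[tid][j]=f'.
Answer: L1[3]=2 -> L2[2][7]=38

Derivation:
vaddr = 992 = 0b1111100000
Split: l1_idx=3, l2_idx=7, offset=0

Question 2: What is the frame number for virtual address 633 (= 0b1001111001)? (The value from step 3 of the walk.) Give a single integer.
Answer: 43

Derivation:
vaddr = 633: l1_idx=2, l2_idx=3
L1[2] = 1; L2[1][3] = 43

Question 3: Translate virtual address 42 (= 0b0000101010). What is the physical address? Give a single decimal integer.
vaddr = 42 = 0b0000101010
Split: l1_idx=0, l2_idx=1, offset=10
L1[0] = 3
L2[3][1] = 17
paddr = 17 * 32 + 10 = 554

Answer: 554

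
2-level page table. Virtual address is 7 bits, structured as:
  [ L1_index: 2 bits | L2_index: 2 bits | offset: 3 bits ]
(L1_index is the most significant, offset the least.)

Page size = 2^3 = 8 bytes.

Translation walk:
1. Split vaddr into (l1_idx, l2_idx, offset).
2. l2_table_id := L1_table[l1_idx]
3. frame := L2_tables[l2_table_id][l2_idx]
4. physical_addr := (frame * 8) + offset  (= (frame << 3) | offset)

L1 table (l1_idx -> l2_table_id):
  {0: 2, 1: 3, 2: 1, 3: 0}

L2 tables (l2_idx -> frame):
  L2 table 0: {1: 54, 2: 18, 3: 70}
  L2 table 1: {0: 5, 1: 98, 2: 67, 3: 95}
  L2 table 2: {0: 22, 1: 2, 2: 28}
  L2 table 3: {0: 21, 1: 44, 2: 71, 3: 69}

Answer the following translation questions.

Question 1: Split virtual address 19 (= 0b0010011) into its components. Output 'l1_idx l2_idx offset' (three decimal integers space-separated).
Answer: 0 2 3

Derivation:
vaddr = 19 = 0b0010011
  top 2 bits -> l1_idx = 0
  next 2 bits -> l2_idx = 2
  bottom 3 bits -> offset = 3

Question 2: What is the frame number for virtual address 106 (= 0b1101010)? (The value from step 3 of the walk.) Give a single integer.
Answer: 54

Derivation:
vaddr = 106: l1_idx=3, l2_idx=1
L1[3] = 0; L2[0][1] = 54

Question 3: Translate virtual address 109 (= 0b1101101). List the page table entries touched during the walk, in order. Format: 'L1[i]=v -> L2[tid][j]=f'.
vaddr = 109 = 0b1101101
Split: l1_idx=3, l2_idx=1, offset=5

Answer: L1[3]=0 -> L2[0][1]=54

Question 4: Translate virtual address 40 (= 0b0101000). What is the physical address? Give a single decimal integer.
vaddr = 40 = 0b0101000
Split: l1_idx=1, l2_idx=1, offset=0
L1[1] = 3
L2[3][1] = 44
paddr = 44 * 8 + 0 = 352

Answer: 352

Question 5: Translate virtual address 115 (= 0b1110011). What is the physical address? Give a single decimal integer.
vaddr = 115 = 0b1110011
Split: l1_idx=3, l2_idx=2, offset=3
L1[3] = 0
L2[0][2] = 18
paddr = 18 * 8 + 3 = 147

Answer: 147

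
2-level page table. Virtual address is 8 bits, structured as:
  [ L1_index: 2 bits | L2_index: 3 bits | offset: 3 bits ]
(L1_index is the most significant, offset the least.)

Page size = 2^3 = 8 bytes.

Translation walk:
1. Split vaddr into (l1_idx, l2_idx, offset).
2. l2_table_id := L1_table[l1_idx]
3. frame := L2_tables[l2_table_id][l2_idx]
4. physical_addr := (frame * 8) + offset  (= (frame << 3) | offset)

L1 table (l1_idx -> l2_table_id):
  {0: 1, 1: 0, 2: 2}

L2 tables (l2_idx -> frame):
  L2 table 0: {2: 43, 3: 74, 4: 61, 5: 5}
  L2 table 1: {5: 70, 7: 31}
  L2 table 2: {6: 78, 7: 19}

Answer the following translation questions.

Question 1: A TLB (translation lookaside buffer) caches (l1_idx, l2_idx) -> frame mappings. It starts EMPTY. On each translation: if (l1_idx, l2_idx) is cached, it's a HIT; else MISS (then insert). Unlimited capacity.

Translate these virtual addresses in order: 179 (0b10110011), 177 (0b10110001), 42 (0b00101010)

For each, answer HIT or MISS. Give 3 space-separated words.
Answer: MISS HIT MISS

Derivation:
vaddr=179: (2,6) not in TLB -> MISS, insert
vaddr=177: (2,6) in TLB -> HIT
vaddr=42: (0,5) not in TLB -> MISS, insert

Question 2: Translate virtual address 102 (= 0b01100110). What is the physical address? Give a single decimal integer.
Answer: 494

Derivation:
vaddr = 102 = 0b01100110
Split: l1_idx=1, l2_idx=4, offset=6
L1[1] = 0
L2[0][4] = 61
paddr = 61 * 8 + 6 = 494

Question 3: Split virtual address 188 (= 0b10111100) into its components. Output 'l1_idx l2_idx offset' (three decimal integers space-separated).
vaddr = 188 = 0b10111100
  top 2 bits -> l1_idx = 2
  next 3 bits -> l2_idx = 7
  bottom 3 bits -> offset = 4

Answer: 2 7 4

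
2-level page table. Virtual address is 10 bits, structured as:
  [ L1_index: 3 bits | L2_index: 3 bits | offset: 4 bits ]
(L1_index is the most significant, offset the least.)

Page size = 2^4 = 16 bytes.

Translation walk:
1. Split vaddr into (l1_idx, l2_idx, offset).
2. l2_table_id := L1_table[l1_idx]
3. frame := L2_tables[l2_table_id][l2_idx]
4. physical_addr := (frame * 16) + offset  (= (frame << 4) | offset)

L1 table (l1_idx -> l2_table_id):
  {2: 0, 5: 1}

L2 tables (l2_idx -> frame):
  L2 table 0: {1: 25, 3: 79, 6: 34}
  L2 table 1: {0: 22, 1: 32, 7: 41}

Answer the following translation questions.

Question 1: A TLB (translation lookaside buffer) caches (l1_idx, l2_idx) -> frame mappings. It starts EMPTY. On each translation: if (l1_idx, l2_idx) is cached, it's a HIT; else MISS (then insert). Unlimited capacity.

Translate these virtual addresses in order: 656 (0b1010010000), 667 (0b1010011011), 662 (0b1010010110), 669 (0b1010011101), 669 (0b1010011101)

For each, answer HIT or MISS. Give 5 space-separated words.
vaddr=656: (5,1) not in TLB -> MISS, insert
vaddr=667: (5,1) in TLB -> HIT
vaddr=662: (5,1) in TLB -> HIT
vaddr=669: (5,1) in TLB -> HIT
vaddr=669: (5,1) in TLB -> HIT

Answer: MISS HIT HIT HIT HIT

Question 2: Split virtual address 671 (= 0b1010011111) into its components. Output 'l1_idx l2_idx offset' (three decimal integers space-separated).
vaddr = 671 = 0b1010011111
  top 3 bits -> l1_idx = 5
  next 3 bits -> l2_idx = 1
  bottom 4 bits -> offset = 15

Answer: 5 1 15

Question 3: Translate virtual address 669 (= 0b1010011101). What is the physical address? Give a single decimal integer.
Answer: 525

Derivation:
vaddr = 669 = 0b1010011101
Split: l1_idx=5, l2_idx=1, offset=13
L1[5] = 1
L2[1][1] = 32
paddr = 32 * 16 + 13 = 525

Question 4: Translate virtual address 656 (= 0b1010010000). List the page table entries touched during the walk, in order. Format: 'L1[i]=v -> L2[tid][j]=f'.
vaddr = 656 = 0b1010010000
Split: l1_idx=5, l2_idx=1, offset=0

Answer: L1[5]=1 -> L2[1][1]=32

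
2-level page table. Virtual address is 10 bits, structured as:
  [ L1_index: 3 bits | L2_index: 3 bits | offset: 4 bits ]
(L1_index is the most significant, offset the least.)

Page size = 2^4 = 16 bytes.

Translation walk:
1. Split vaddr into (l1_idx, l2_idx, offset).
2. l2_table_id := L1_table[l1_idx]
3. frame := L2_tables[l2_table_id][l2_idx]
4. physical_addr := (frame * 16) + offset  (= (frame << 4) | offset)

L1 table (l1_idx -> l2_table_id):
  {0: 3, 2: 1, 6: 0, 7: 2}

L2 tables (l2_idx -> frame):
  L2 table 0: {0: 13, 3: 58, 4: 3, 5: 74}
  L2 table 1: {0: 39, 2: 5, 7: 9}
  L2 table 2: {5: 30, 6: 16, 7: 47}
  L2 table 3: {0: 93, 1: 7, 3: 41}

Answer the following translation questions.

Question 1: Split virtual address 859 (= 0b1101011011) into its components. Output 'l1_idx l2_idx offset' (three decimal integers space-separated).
vaddr = 859 = 0b1101011011
  top 3 bits -> l1_idx = 6
  next 3 bits -> l2_idx = 5
  bottom 4 bits -> offset = 11

Answer: 6 5 11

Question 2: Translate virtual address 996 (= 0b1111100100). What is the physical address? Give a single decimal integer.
Answer: 260

Derivation:
vaddr = 996 = 0b1111100100
Split: l1_idx=7, l2_idx=6, offset=4
L1[7] = 2
L2[2][6] = 16
paddr = 16 * 16 + 4 = 260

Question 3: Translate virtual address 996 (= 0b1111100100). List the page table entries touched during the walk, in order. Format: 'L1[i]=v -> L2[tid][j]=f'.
vaddr = 996 = 0b1111100100
Split: l1_idx=7, l2_idx=6, offset=4

Answer: L1[7]=2 -> L2[2][6]=16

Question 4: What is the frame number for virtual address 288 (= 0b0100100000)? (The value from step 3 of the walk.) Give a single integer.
vaddr = 288: l1_idx=2, l2_idx=2
L1[2] = 1; L2[1][2] = 5

Answer: 5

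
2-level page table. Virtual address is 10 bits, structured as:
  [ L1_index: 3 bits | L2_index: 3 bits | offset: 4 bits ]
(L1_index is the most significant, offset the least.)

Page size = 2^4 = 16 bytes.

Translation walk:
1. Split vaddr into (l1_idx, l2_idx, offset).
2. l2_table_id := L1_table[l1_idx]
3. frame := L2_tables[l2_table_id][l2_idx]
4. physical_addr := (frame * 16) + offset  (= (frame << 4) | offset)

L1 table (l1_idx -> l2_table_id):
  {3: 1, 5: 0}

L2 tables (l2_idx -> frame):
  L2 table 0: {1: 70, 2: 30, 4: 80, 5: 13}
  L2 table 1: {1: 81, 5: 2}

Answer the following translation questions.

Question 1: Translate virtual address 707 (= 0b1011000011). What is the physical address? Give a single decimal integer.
vaddr = 707 = 0b1011000011
Split: l1_idx=5, l2_idx=4, offset=3
L1[5] = 0
L2[0][4] = 80
paddr = 80 * 16 + 3 = 1283

Answer: 1283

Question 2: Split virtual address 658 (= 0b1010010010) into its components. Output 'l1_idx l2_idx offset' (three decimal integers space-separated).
vaddr = 658 = 0b1010010010
  top 3 bits -> l1_idx = 5
  next 3 bits -> l2_idx = 1
  bottom 4 bits -> offset = 2

Answer: 5 1 2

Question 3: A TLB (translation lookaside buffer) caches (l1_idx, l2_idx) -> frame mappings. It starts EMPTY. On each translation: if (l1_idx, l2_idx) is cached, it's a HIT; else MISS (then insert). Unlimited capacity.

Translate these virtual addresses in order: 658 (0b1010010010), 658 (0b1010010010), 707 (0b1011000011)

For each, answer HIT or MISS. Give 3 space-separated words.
Answer: MISS HIT MISS

Derivation:
vaddr=658: (5,1) not in TLB -> MISS, insert
vaddr=658: (5,1) in TLB -> HIT
vaddr=707: (5,4) not in TLB -> MISS, insert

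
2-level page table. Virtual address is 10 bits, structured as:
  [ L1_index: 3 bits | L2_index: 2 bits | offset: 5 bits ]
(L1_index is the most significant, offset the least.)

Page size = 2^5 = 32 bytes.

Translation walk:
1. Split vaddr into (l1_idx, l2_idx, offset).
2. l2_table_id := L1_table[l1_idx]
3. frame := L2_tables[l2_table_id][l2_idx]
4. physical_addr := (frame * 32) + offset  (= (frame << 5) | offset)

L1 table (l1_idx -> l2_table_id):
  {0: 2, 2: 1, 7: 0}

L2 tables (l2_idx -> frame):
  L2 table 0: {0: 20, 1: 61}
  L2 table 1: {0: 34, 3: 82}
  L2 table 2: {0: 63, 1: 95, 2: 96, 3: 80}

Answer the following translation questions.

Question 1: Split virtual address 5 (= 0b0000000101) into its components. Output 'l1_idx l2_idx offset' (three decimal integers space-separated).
Answer: 0 0 5

Derivation:
vaddr = 5 = 0b0000000101
  top 3 bits -> l1_idx = 0
  next 2 bits -> l2_idx = 0
  bottom 5 bits -> offset = 5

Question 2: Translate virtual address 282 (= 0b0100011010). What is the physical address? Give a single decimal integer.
Answer: 1114

Derivation:
vaddr = 282 = 0b0100011010
Split: l1_idx=2, l2_idx=0, offset=26
L1[2] = 1
L2[1][0] = 34
paddr = 34 * 32 + 26 = 1114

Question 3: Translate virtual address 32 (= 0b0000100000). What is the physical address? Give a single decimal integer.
Answer: 3040

Derivation:
vaddr = 32 = 0b0000100000
Split: l1_idx=0, l2_idx=1, offset=0
L1[0] = 2
L2[2][1] = 95
paddr = 95 * 32 + 0 = 3040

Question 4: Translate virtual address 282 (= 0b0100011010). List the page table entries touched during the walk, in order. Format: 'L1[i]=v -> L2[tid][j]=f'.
vaddr = 282 = 0b0100011010
Split: l1_idx=2, l2_idx=0, offset=26

Answer: L1[2]=1 -> L2[1][0]=34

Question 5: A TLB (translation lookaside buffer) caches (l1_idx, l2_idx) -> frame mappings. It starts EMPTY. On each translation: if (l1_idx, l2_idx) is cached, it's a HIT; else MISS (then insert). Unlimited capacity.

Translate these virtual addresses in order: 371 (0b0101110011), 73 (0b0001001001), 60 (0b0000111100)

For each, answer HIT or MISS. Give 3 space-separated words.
vaddr=371: (2,3) not in TLB -> MISS, insert
vaddr=73: (0,2) not in TLB -> MISS, insert
vaddr=60: (0,1) not in TLB -> MISS, insert

Answer: MISS MISS MISS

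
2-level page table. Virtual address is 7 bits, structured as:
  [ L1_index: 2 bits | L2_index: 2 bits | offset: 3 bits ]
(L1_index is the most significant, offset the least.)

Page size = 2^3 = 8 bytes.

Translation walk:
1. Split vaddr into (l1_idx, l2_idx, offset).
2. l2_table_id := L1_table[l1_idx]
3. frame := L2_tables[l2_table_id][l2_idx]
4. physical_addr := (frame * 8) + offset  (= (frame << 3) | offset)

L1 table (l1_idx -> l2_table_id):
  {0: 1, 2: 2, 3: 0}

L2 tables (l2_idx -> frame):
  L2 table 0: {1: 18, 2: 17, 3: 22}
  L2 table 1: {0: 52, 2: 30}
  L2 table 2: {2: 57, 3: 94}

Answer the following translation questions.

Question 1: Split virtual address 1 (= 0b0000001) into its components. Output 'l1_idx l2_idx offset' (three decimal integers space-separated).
Answer: 0 0 1

Derivation:
vaddr = 1 = 0b0000001
  top 2 bits -> l1_idx = 0
  next 2 bits -> l2_idx = 0
  bottom 3 bits -> offset = 1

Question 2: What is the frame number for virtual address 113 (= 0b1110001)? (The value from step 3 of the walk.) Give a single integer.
Answer: 17

Derivation:
vaddr = 113: l1_idx=3, l2_idx=2
L1[3] = 0; L2[0][2] = 17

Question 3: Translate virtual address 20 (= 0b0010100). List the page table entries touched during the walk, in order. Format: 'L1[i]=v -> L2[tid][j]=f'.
Answer: L1[0]=1 -> L2[1][2]=30

Derivation:
vaddr = 20 = 0b0010100
Split: l1_idx=0, l2_idx=2, offset=4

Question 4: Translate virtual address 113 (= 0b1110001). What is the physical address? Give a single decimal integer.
Answer: 137

Derivation:
vaddr = 113 = 0b1110001
Split: l1_idx=3, l2_idx=2, offset=1
L1[3] = 0
L2[0][2] = 17
paddr = 17 * 8 + 1 = 137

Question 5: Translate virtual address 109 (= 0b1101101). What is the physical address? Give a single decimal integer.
Answer: 149

Derivation:
vaddr = 109 = 0b1101101
Split: l1_idx=3, l2_idx=1, offset=5
L1[3] = 0
L2[0][1] = 18
paddr = 18 * 8 + 5 = 149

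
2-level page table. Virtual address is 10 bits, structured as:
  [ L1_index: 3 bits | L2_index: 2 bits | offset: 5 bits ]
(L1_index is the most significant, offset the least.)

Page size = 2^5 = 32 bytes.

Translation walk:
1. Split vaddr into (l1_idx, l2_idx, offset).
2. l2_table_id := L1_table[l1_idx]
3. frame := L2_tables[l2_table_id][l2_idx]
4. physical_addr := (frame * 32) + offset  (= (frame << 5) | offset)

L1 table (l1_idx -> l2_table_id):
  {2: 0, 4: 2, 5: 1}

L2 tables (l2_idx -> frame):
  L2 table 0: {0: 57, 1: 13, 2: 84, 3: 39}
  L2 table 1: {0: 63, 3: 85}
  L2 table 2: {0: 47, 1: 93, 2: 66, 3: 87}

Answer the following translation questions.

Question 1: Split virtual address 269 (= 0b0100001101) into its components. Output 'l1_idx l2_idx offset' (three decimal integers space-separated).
Answer: 2 0 13

Derivation:
vaddr = 269 = 0b0100001101
  top 3 bits -> l1_idx = 2
  next 2 bits -> l2_idx = 0
  bottom 5 bits -> offset = 13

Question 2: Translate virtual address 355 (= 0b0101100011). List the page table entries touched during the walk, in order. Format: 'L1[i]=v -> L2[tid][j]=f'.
vaddr = 355 = 0b0101100011
Split: l1_idx=2, l2_idx=3, offset=3

Answer: L1[2]=0 -> L2[0][3]=39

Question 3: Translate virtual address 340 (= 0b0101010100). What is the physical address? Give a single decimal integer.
vaddr = 340 = 0b0101010100
Split: l1_idx=2, l2_idx=2, offset=20
L1[2] = 0
L2[0][2] = 84
paddr = 84 * 32 + 20 = 2708

Answer: 2708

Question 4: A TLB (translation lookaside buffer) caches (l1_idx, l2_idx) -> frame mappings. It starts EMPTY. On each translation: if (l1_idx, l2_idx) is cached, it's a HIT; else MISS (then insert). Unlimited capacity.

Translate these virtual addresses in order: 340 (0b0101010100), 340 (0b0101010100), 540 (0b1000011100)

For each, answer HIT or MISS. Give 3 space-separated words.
Answer: MISS HIT MISS

Derivation:
vaddr=340: (2,2) not in TLB -> MISS, insert
vaddr=340: (2,2) in TLB -> HIT
vaddr=540: (4,0) not in TLB -> MISS, insert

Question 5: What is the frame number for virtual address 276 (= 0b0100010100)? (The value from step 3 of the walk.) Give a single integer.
Answer: 57

Derivation:
vaddr = 276: l1_idx=2, l2_idx=0
L1[2] = 0; L2[0][0] = 57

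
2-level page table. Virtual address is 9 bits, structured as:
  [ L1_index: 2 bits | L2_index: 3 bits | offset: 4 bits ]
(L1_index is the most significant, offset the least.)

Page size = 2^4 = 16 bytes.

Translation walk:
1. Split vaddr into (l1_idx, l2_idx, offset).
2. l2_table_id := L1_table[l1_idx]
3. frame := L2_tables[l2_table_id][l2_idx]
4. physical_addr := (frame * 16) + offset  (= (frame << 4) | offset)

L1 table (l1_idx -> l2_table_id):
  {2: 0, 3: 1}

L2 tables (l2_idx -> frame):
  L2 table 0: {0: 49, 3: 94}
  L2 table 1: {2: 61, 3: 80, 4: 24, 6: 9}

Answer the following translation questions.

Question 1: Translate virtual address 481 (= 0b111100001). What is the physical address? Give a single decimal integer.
vaddr = 481 = 0b111100001
Split: l1_idx=3, l2_idx=6, offset=1
L1[3] = 1
L2[1][6] = 9
paddr = 9 * 16 + 1 = 145

Answer: 145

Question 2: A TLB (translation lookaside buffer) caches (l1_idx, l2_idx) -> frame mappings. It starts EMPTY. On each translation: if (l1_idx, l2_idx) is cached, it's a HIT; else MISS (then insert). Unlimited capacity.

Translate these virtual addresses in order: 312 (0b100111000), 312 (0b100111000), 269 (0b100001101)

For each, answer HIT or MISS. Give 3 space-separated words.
vaddr=312: (2,3) not in TLB -> MISS, insert
vaddr=312: (2,3) in TLB -> HIT
vaddr=269: (2,0) not in TLB -> MISS, insert

Answer: MISS HIT MISS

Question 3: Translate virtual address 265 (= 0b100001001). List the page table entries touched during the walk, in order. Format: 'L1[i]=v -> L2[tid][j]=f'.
Answer: L1[2]=0 -> L2[0][0]=49

Derivation:
vaddr = 265 = 0b100001001
Split: l1_idx=2, l2_idx=0, offset=9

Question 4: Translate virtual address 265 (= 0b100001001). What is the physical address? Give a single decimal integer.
vaddr = 265 = 0b100001001
Split: l1_idx=2, l2_idx=0, offset=9
L1[2] = 0
L2[0][0] = 49
paddr = 49 * 16 + 9 = 793

Answer: 793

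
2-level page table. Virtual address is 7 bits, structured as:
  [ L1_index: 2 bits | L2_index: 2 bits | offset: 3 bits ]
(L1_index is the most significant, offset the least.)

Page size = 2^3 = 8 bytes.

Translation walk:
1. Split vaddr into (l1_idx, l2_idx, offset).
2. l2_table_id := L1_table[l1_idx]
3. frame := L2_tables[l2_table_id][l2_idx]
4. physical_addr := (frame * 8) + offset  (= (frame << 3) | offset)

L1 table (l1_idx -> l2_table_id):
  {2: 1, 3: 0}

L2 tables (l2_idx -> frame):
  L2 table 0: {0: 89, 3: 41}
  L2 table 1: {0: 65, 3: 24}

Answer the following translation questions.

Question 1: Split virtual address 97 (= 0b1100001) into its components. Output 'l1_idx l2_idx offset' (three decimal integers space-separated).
vaddr = 97 = 0b1100001
  top 2 bits -> l1_idx = 3
  next 2 bits -> l2_idx = 0
  bottom 3 bits -> offset = 1

Answer: 3 0 1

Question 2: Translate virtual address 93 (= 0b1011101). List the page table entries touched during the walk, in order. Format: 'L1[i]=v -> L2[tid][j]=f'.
vaddr = 93 = 0b1011101
Split: l1_idx=2, l2_idx=3, offset=5

Answer: L1[2]=1 -> L2[1][3]=24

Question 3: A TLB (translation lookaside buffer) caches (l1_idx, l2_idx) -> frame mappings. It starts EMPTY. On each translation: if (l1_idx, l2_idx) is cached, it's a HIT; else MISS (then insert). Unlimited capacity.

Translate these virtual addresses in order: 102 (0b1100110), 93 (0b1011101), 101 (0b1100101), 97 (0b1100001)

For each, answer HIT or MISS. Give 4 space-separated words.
vaddr=102: (3,0) not in TLB -> MISS, insert
vaddr=93: (2,3) not in TLB -> MISS, insert
vaddr=101: (3,0) in TLB -> HIT
vaddr=97: (3,0) in TLB -> HIT

Answer: MISS MISS HIT HIT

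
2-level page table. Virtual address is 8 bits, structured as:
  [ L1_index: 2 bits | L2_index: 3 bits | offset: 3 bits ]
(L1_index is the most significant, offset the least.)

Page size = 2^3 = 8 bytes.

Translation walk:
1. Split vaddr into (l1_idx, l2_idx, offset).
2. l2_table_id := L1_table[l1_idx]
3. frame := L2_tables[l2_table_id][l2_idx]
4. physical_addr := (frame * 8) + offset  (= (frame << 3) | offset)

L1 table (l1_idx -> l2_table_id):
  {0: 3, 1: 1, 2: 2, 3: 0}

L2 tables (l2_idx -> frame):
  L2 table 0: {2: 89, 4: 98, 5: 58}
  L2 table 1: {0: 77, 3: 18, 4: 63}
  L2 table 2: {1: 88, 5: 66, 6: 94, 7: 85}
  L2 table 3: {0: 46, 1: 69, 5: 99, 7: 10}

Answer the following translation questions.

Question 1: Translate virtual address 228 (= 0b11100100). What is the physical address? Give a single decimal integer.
vaddr = 228 = 0b11100100
Split: l1_idx=3, l2_idx=4, offset=4
L1[3] = 0
L2[0][4] = 98
paddr = 98 * 8 + 4 = 788

Answer: 788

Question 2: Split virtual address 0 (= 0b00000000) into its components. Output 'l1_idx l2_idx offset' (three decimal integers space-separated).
Answer: 0 0 0

Derivation:
vaddr = 0 = 0b00000000
  top 2 bits -> l1_idx = 0
  next 3 bits -> l2_idx = 0
  bottom 3 bits -> offset = 0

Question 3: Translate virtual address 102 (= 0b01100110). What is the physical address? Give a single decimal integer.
Answer: 510

Derivation:
vaddr = 102 = 0b01100110
Split: l1_idx=1, l2_idx=4, offset=6
L1[1] = 1
L2[1][4] = 63
paddr = 63 * 8 + 6 = 510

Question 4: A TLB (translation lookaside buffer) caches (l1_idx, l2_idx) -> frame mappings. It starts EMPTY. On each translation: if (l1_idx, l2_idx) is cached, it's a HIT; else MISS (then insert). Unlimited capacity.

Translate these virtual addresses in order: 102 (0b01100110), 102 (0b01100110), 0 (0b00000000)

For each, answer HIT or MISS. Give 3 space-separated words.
vaddr=102: (1,4) not in TLB -> MISS, insert
vaddr=102: (1,4) in TLB -> HIT
vaddr=0: (0,0) not in TLB -> MISS, insert

Answer: MISS HIT MISS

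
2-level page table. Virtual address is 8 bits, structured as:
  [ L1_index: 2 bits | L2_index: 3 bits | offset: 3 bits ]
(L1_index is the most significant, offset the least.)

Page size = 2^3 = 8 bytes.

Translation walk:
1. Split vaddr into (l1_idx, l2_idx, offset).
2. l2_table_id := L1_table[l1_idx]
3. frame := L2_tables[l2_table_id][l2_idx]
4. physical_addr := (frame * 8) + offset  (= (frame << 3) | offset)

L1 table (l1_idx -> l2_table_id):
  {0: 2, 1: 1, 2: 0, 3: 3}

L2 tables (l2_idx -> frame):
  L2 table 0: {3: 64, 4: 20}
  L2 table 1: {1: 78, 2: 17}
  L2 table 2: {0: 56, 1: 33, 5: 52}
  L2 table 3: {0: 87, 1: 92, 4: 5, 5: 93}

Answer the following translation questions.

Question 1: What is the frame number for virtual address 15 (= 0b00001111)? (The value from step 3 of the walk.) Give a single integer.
Answer: 33

Derivation:
vaddr = 15: l1_idx=0, l2_idx=1
L1[0] = 2; L2[2][1] = 33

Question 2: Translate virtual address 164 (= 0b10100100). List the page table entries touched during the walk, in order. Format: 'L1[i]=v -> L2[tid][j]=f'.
vaddr = 164 = 0b10100100
Split: l1_idx=2, l2_idx=4, offset=4

Answer: L1[2]=0 -> L2[0][4]=20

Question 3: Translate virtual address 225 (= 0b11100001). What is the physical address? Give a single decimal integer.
vaddr = 225 = 0b11100001
Split: l1_idx=3, l2_idx=4, offset=1
L1[3] = 3
L2[3][4] = 5
paddr = 5 * 8 + 1 = 41

Answer: 41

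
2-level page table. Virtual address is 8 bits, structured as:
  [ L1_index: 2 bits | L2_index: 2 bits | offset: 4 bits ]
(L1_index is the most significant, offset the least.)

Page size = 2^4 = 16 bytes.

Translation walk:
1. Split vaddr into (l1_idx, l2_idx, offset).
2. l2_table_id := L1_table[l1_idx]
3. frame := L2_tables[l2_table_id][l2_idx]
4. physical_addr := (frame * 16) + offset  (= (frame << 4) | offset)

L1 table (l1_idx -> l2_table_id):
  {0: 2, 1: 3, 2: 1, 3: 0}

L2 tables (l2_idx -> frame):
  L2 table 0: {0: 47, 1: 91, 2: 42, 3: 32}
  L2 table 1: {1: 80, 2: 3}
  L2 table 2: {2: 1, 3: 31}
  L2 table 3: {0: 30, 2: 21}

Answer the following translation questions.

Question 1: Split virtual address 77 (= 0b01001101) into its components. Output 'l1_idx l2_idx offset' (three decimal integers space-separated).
vaddr = 77 = 0b01001101
  top 2 bits -> l1_idx = 1
  next 2 bits -> l2_idx = 0
  bottom 4 bits -> offset = 13

Answer: 1 0 13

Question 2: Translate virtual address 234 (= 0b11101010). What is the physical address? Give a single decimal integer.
Answer: 682

Derivation:
vaddr = 234 = 0b11101010
Split: l1_idx=3, l2_idx=2, offset=10
L1[3] = 0
L2[0][2] = 42
paddr = 42 * 16 + 10 = 682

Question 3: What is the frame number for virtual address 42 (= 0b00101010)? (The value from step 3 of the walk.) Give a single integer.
Answer: 1

Derivation:
vaddr = 42: l1_idx=0, l2_idx=2
L1[0] = 2; L2[2][2] = 1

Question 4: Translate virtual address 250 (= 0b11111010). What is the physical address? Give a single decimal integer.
Answer: 522

Derivation:
vaddr = 250 = 0b11111010
Split: l1_idx=3, l2_idx=3, offset=10
L1[3] = 0
L2[0][3] = 32
paddr = 32 * 16 + 10 = 522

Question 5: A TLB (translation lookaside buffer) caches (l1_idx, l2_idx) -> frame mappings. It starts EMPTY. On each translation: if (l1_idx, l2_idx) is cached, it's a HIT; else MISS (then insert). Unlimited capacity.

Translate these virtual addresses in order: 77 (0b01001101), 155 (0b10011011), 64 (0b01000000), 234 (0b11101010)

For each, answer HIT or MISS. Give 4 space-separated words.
vaddr=77: (1,0) not in TLB -> MISS, insert
vaddr=155: (2,1) not in TLB -> MISS, insert
vaddr=64: (1,0) in TLB -> HIT
vaddr=234: (3,2) not in TLB -> MISS, insert

Answer: MISS MISS HIT MISS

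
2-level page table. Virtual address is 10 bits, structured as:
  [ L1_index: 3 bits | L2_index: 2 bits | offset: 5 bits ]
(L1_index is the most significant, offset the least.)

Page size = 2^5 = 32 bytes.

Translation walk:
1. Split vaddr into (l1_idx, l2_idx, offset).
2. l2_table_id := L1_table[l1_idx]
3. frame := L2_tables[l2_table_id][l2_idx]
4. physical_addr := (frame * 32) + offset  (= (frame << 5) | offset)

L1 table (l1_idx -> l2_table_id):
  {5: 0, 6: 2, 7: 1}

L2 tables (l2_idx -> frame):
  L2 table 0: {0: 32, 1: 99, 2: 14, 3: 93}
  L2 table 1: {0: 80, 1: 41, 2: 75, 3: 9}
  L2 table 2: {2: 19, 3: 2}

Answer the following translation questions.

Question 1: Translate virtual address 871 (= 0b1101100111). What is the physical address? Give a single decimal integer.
Answer: 71

Derivation:
vaddr = 871 = 0b1101100111
Split: l1_idx=6, l2_idx=3, offset=7
L1[6] = 2
L2[2][3] = 2
paddr = 2 * 32 + 7 = 71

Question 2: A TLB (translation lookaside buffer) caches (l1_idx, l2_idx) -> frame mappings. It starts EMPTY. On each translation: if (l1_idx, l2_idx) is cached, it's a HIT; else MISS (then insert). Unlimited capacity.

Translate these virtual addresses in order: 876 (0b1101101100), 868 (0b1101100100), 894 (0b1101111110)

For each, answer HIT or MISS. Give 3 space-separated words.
vaddr=876: (6,3) not in TLB -> MISS, insert
vaddr=868: (6,3) in TLB -> HIT
vaddr=894: (6,3) in TLB -> HIT

Answer: MISS HIT HIT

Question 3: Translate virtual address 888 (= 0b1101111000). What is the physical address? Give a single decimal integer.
Answer: 88

Derivation:
vaddr = 888 = 0b1101111000
Split: l1_idx=6, l2_idx=3, offset=24
L1[6] = 2
L2[2][3] = 2
paddr = 2 * 32 + 24 = 88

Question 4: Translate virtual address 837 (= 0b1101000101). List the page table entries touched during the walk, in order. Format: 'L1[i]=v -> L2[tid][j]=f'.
vaddr = 837 = 0b1101000101
Split: l1_idx=6, l2_idx=2, offset=5

Answer: L1[6]=2 -> L2[2][2]=19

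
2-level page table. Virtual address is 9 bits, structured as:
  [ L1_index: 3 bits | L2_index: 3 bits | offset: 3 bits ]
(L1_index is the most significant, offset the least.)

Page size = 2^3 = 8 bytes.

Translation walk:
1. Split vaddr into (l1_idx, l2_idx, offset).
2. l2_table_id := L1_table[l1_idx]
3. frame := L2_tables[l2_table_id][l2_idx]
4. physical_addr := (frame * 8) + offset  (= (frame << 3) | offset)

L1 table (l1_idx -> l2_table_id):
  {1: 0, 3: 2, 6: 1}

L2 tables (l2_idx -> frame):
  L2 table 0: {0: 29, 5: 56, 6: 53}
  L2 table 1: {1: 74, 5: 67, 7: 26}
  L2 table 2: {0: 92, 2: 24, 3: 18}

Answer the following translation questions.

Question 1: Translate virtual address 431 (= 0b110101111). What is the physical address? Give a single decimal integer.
vaddr = 431 = 0b110101111
Split: l1_idx=6, l2_idx=5, offset=7
L1[6] = 1
L2[1][5] = 67
paddr = 67 * 8 + 7 = 543

Answer: 543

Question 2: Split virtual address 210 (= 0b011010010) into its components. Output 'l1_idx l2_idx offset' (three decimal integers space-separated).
vaddr = 210 = 0b011010010
  top 3 bits -> l1_idx = 3
  next 3 bits -> l2_idx = 2
  bottom 3 bits -> offset = 2

Answer: 3 2 2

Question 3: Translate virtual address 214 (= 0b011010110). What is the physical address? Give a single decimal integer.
vaddr = 214 = 0b011010110
Split: l1_idx=3, l2_idx=2, offset=6
L1[3] = 2
L2[2][2] = 24
paddr = 24 * 8 + 6 = 198

Answer: 198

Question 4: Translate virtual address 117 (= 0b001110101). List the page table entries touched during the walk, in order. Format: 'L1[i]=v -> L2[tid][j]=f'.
Answer: L1[1]=0 -> L2[0][6]=53

Derivation:
vaddr = 117 = 0b001110101
Split: l1_idx=1, l2_idx=6, offset=5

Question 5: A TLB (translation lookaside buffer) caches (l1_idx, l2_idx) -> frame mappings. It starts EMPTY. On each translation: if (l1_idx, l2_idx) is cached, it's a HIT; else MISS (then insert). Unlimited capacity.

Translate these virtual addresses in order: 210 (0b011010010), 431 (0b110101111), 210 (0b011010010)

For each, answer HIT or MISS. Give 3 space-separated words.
vaddr=210: (3,2) not in TLB -> MISS, insert
vaddr=431: (6,5) not in TLB -> MISS, insert
vaddr=210: (3,2) in TLB -> HIT

Answer: MISS MISS HIT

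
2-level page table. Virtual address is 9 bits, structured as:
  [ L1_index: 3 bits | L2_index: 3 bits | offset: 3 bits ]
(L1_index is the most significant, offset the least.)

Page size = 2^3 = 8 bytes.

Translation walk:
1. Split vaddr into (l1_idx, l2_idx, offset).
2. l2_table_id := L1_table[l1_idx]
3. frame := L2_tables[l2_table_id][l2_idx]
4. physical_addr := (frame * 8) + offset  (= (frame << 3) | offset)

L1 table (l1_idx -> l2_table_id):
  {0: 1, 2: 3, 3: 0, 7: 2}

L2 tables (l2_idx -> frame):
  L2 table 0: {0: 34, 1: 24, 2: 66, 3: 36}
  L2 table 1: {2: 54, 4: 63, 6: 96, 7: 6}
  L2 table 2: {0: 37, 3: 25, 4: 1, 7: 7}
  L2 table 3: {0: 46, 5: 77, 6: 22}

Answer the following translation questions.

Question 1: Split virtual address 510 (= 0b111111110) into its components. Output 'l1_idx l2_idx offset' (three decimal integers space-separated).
vaddr = 510 = 0b111111110
  top 3 bits -> l1_idx = 7
  next 3 bits -> l2_idx = 7
  bottom 3 bits -> offset = 6

Answer: 7 7 6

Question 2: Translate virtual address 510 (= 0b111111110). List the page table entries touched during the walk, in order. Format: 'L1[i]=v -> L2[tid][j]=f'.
vaddr = 510 = 0b111111110
Split: l1_idx=7, l2_idx=7, offset=6

Answer: L1[7]=2 -> L2[2][7]=7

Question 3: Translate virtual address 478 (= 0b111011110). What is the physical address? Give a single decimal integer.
vaddr = 478 = 0b111011110
Split: l1_idx=7, l2_idx=3, offset=6
L1[7] = 2
L2[2][3] = 25
paddr = 25 * 8 + 6 = 206

Answer: 206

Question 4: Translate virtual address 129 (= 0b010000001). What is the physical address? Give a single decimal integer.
vaddr = 129 = 0b010000001
Split: l1_idx=2, l2_idx=0, offset=1
L1[2] = 3
L2[3][0] = 46
paddr = 46 * 8 + 1 = 369

Answer: 369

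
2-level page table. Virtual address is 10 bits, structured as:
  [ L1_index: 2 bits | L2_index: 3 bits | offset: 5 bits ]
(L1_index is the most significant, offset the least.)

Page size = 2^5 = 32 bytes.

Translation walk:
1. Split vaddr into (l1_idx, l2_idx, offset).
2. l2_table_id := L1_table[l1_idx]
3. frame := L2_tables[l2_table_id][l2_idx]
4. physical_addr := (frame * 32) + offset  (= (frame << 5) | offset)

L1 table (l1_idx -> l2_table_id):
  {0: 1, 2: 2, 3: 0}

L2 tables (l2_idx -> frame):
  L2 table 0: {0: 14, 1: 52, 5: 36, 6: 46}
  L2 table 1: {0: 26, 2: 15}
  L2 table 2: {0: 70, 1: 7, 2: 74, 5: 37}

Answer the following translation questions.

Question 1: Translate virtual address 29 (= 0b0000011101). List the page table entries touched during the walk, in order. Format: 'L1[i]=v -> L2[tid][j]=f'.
vaddr = 29 = 0b0000011101
Split: l1_idx=0, l2_idx=0, offset=29

Answer: L1[0]=1 -> L2[1][0]=26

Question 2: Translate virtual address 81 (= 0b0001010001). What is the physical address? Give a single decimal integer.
Answer: 497

Derivation:
vaddr = 81 = 0b0001010001
Split: l1_idx=0, l2_idx=2, offset=17
L1[0] = 1
L2[1][2] = 15
paddr = 15 * 32 + 17 = 497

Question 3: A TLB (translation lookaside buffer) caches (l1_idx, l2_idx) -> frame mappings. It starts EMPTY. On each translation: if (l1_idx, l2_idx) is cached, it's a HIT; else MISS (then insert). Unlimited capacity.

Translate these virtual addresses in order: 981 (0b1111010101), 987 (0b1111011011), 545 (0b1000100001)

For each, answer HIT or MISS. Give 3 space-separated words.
vaddr=981: (3,6) not in TLB -> MISS, insert
vaddr=987: (3,6) in TLB -> HIT
vaddr=545: (2,1) not in TLB -> MISS, insert

Answer: MISS HIT MISS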